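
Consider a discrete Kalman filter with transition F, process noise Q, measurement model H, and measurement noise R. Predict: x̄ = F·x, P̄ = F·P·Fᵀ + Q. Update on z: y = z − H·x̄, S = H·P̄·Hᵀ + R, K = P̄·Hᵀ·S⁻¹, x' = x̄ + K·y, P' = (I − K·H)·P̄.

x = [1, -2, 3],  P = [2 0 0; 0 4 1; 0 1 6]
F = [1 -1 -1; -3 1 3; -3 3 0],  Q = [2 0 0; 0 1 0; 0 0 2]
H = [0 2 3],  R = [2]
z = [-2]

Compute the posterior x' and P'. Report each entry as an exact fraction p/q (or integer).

x̄ = F·x = [0, 4, -9]
P̄ = F·P·Fᵀ + Q = [16 -32 -21; -32 83 39; -21 39 56]
y = z − H·x̄ = [17]
S = H·P̄·Hᵀ + R = [1306]
K = P̄·Hᵀ·S⁻¹ = [-127/1306; 283/1306; 123/653]
x' = x̄ + K·y = [-2159/1306, 10035/1306, -3786/653]
P' = (I − K·H)·P̄ = [4767/1306 -5851/1306 1908/653; -5851/1306 28309/1306 -9342/653; 1908/653 -9342/653 6310/653]

x' = [-2159/1306, 10035/1306, -3786/653]
P' = [4767/1306 -5851/1306 1908/653; -5851/1306 28309/1306 -9342/653; 1908/653 -9342/653 6310/653]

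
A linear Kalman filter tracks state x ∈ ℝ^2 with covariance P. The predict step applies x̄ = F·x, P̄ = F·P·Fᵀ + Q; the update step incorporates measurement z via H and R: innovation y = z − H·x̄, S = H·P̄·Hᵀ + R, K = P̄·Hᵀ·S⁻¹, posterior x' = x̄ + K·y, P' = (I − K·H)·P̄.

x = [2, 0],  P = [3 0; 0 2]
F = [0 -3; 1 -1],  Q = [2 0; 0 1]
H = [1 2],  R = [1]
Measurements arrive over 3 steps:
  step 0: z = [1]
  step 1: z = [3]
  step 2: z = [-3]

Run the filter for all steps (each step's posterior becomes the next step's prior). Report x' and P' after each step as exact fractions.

step 0: x' = [-32/23, 28/23], P' = [356/69 -54/23; -54/23 30/23]
step 1: x' = [168/569, 738/569], P' = [13924/7397 -5732/7397; -5732/7397 4083/7397]
step 2: x' = [-941787/324190, -26097/324190], P' = [610257/324190 -249913/324190; -249913/324190 176547/324190]

step 0: x̄ = F·x = [0, 2]
step 0: P̄ = F·P·Fᵀ + Q = [20 6; 6 6]
step 0: y = z − H·x̄ = [-3]
step 0: S = H·P̄·Hᵀ + R = [69]
step 0: K = P̄·Hᵀ·S⁻¹ = [32/69; 6/23]
step 0: x' = x̄ + K·y = [-32/23, 28/23]
step 0: P' = (I − K·H)·P̄ = [356/69 -54/23; -54/23 30/23]
step 1: x̄ = F·x = [-84/23, -60/23]
step 1: P̄ = F·P·Fᵀ + Q = [316/23 252/23; 252/23 839/69]
step 1: y = z − H·x̄ = [273/23]
step 1: S = H·P̄·Hᵀ + R = [7397/69]
step 1: K = P̄·Hᵀ·S⁻¹ = [2460/7397; 2434/7397]
step 1: x' = x̄ + K·y = [168/569, 738/569]
step 1: P' = (I − K·H)·P̄ = [13924/7397 -5732/7397; -5732/7397 4083/7397]
step 2: x̄ = F·x = [-2214/569, -570/569]
step 2: P̄ = F·P·Fᵀ + Q = [51541/7397 2265/569; 2265/569 2836/569]
step 2: y = z − H·x̄ = [1647/569]
step 2: S = H·P̄·Hᵀ + R = [324190/7397]
step 2: K = P̄·Hᵀ·S⁻¹ = [110431/324190; 103181/324190]
step 2: x' = x̄ + K·y = [-941787/324190, -26097/324190]
step 2: P' = (I − K·H)·P̄ = [610257/324190 -249913/324190; -249913/324190 176547/324190]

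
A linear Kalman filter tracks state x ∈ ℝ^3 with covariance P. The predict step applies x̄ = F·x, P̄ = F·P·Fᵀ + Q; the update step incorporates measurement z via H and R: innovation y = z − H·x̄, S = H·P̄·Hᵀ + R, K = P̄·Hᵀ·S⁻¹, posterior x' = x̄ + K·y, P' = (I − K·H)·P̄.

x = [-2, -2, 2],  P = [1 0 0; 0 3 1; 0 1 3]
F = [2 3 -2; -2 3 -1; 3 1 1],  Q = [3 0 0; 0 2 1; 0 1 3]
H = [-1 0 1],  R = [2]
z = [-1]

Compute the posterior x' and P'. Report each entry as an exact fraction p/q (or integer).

x' = [-8, 1/4, -17/2]
P' = [18 26/3 50/3; 26/3 791/36 139/18; 50/3 139/18 155/9]

x̄ = F·x = [-14, -4, -6]
P̄ = F·P·Fᵀ + Q = [34 20 10; 20 30 3; 10 3 20]
y = z − H·x̄ = [-9]
S = H·P̄·Hᵀ + R = [36]
K = P̄·Hᵀ·S⁻¹ = [-2/3; -17/36; 5/18]
x' = x̄ + K·y = [-8, 1/4, -17/2]
P' = (I − K·H)·P̄ = [18 26/3 50/3; 26/3 791/36 139/18; 50/3 139/18 155/9]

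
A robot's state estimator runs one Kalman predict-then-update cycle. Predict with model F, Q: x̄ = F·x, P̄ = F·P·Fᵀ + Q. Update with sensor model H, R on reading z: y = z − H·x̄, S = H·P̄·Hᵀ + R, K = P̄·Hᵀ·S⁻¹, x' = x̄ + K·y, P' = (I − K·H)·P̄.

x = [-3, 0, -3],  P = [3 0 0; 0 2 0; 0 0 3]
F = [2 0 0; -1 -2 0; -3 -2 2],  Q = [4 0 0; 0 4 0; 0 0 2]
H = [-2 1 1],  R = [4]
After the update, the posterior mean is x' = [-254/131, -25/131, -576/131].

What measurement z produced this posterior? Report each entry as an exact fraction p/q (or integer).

x̄ = F·x = [-6, 3, 3]
P̄ = F·P·Fᵀ + Q = [16 -6 -18; -6 15 17; -18 17 49]
S = H·P̄·Hᵀ + R = [262]
K = P̄·Hᵀ·S⁻¹ = [-28/131; 22/131; 51/131]
x' − x̄ = [532/131, -418/131, -969/131] = K·y
y = (KᵀK)⁻¹·Kᵀ·(x' − x̄) = [-19]
z = y + H·x̄ = [-19] + [18] = [-1]

z = [-1]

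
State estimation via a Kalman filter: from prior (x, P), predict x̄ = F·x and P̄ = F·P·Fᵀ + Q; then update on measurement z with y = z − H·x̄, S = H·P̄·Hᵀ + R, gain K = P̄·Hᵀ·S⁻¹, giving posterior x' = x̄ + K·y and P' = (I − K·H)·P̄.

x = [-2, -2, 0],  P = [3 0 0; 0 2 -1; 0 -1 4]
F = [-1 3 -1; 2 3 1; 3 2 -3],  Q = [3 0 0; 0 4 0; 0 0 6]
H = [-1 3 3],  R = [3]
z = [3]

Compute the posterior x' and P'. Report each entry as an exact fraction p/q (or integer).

x' = [-369/343, -4103/1372, 1231/343]
P' = [10506/343 -27/343 3546/343; -27/343 17335/1372 -4302/343; 3546/343 -4302/343 5563/343]

x̄ = F·x = [-4, -10, -10]
P̄ = F·P·Fᵀ + Q = [34 8 26; 8 32 25; 26 25 89]
y = z − H·x̄ = [59]
S = H·P̄·Hᵀ + R = [1372]
K = P̄·Hᵀ·S⁻¹ = [17/343; 163/1372; 79/343]
x' = x̄ + K·y = [-369/343, -4103/1372, 1231/343]
P' = (I − K·H)·P̄ = [10506/343 -27/343 3546/343; -27/343 17335/1372 -4302/343; 3546/343 -4302/343 5563/343]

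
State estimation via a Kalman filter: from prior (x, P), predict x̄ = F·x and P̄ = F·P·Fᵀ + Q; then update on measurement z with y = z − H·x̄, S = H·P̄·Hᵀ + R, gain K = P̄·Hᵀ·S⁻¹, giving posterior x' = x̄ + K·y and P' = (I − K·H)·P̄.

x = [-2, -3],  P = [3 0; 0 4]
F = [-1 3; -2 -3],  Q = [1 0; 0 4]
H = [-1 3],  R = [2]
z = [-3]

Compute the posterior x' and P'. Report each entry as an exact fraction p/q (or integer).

x̄ = F·x = [-7, 13]
P̄ = F·P·Fᵀ + Q = [40 -30; -30 52]
y = z − H·x̄ = [-49]
S = H·P̄·Hᵀ + R = [690]
K = P̄·Hᵀ·S⁻¹ = [-13/69; 31/115]
x' = x̄ + K·y = [154/69, -24/115]
P' = (I − K·H)·P̄ = [1070/69 116/23; 116/23 214/115]

x' = [154/69, -24/115]
P' = [1070/69 116/23; 116/23 214/115]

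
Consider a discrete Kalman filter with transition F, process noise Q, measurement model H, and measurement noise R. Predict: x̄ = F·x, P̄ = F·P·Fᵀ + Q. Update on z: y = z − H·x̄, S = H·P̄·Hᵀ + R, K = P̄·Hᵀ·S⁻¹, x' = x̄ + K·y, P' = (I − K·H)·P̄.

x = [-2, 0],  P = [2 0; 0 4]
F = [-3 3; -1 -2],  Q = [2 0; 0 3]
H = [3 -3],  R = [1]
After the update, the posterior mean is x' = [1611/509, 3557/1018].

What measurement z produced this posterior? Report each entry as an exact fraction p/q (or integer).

x̄ = F·x = [6, 2]
P̄ = F·P·Fᵀ + Q = [56 -18; -18 21]
S = H·P̄·Hᵀ + R = [1018]
K = P̄·Hᵀ·S⁻¹ = [111/509; -117/1018]
x' − x̄ = [-1443/509, 1521/1018] = K·y
y = (KᵀK)⁻¹·Kᵀ·(x' − x̄) = [-13]
z = y + H·x̄ = [-13] + [12] = [-1]

z = [-1]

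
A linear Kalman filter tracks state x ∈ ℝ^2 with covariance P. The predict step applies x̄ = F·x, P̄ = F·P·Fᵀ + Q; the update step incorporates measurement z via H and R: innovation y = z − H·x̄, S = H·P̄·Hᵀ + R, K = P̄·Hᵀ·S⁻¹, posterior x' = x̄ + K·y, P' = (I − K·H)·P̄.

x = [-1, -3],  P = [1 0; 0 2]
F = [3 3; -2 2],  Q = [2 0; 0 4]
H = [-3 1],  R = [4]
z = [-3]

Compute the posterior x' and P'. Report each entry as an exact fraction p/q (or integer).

x̄ = F·x = [-12, -4]
P̄ = F·P·Fᵀ + Q = [29 6; 6 16]
y = z − H·x̄ = [-35]
S = H·P̄·Hᵀ + R = [245]
K = P̄·Hᵀ·S⁻¹ = [-81/245; -2/245]
x' = x̄ + K·y = [-3/7, -26/7]
P' = (I − K·H)·P̄ = [544/245 1308/245; 1308/245 3916/245]

x' = [-3/7, -26/7]
P' = [544/245 1308/245; 1308/245 3916/245]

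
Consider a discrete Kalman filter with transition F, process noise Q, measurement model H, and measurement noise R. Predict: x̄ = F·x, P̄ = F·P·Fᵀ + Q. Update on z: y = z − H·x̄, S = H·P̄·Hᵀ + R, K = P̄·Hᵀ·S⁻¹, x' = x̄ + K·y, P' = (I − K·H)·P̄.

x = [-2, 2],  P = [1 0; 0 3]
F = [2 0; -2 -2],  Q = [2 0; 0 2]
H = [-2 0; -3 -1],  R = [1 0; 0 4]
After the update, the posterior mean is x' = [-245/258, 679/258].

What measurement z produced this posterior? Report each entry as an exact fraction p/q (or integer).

x̄ = F·x = [-4, 0]
P̄ = F·P·Fᵀ + Q = [6 -4; -4 18]
S = H·P̄·Hᵀ + R = [25 28; 28 52]
K = P̄·Hᵀ·S⁻¹ = [-58/129 -7/258; 146/129 -187/258]
x' − x̄ = [787/258, 679/258] = K·y
y = (KᵀK)⁻¹·Kᵀ·(x' − x̄) = [-6, -13]
z = y + H·x̄ = [-6, -13] + [8, 12] = [2, -1]

z = [2, -1]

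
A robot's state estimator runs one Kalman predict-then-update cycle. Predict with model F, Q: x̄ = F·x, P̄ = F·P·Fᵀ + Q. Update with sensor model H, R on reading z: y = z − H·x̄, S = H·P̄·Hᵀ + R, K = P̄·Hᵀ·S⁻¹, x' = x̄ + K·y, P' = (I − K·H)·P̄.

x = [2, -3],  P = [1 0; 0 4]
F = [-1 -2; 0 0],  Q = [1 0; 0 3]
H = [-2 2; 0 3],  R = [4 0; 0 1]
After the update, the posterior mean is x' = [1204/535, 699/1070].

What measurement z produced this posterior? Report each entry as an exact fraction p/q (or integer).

x̄ = F·x = [4, 0]
P̄ = F·P·Fᵀ + Q = [18 0; 0 3]
S = H·P̄·Hᵀ + R = [88 18; 18 28]
K = P̄·Hᵀ·S⁻¹ = [-252/535 162/535; 3/1070 171/535]
x' − x̄ = [-936/535, 699/1070] = K·y
y = (KᵀK)⁻¹·Kᵀ·(x' − x̄) = [5, 2]
z = y + H·x̄ = [5, 2] + [-8, 0] = [-3, 2]

z = [-3, 2]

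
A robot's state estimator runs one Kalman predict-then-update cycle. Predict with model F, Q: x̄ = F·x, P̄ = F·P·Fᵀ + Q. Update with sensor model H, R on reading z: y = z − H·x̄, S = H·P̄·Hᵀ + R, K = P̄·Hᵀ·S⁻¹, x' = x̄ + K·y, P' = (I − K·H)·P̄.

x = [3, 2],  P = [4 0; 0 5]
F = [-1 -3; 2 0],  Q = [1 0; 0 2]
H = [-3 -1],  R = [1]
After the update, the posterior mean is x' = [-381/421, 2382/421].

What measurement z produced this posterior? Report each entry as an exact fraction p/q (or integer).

z = [-3]

x̄ = F·x = [-9, 6]
P̄ = F·P·Fᵀ + Q = [50 -8; -8 18]
S = H·P̄·Hᵀ + R = [421]
K = P̄·Hᵀ·S⁻¹ = [-142/421; 6/421]
x' − x̄ = [3408/421, -144/421] = K·y
y = (KᵀK)⁻¹·Kᵀ·(x' − x̄) = [-24]
z = y + H·x̄ = [-24] + [21] = [-3]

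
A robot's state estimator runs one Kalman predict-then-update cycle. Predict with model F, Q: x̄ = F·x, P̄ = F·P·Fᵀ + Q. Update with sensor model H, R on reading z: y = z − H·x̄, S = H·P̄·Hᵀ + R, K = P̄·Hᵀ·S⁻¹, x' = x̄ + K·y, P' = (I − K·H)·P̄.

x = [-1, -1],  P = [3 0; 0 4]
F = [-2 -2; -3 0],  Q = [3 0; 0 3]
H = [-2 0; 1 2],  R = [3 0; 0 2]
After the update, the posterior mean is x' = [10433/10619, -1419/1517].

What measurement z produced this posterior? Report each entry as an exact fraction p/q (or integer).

x̄ = F·x = [4, 3]
P̄ = F·P·Fᵀ + Q = [31 18; 18 30]
S = H·P̄·Hᵀ + R = [127 -134; -134 225]
K = P̄·Hᵀ·S⁻¹ = [-4972/10619 201/10619; 336/1517 726/1517]
x' − x̄ = [-32043/10619, -5970/1517] = K·y
y = (KᵀK)⁻¹·Kᵀ·(x' − x̄) = [6, -11]
z = y + H·x̄ = [6, -11] + [-8, 10] = [-2, -1]

z = [-2, -1]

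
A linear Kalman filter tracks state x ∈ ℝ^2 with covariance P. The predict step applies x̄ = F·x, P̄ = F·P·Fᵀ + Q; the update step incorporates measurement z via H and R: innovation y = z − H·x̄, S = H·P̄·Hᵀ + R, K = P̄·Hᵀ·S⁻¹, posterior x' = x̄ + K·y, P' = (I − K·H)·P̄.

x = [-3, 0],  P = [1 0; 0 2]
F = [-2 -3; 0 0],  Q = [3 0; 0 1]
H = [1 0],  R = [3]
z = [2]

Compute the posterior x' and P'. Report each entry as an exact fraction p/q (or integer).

x̄ = F·x = [6, 0]
P̄ = F·P·Fᵀ + Q = [25 0; 0 1]
y = z − H·x̄ = [-4]
S = H·P̄·Hᵀ + R = [28]
K = P̄·Hᵀ·S⁻¹ = [25/28; 0]
x' = x̄ + K·y = [17/7, 0]
P' = (I − K·H)·P̄ = [75/28 0; 0 1]

x' = [17/7, 0]
P' = [75/28 0; 0 1]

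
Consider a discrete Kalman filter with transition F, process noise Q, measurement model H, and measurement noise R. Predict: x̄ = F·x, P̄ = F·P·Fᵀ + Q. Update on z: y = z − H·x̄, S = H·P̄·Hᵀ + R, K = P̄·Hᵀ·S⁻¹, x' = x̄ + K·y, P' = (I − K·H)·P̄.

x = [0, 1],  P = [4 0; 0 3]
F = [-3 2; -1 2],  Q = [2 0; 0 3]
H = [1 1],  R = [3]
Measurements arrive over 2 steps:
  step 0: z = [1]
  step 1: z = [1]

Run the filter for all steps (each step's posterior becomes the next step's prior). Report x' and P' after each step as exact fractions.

step 0: x̄ = F·x = [2, 2]
step 0: P̄ = F·P·Fᵀ + Q = [50 24; 24 19]
step 0: y = z − H·x̄ = [-3]
step 0: S = H·P̄·Hᵀ + R = [120]
step 0: K = P̄·Hᵀ·S⁻¹ = [37/60; 43/120]
step 0: x' = x̄ + K·y = [3/20, 37/40]
step 0: P' = (I − K·H)·P̄ = [131/30 -151/60; -151/60 431/120]
step 1: x̄ = F·x = [7/5, 17/10]
step 1: P̄ = F·P·Fᵀ + Q = [1288/15 238/5; 238/5 159/5]
step 1: y = z − H·x̄ = [-21/10]
step 1: S = H·P̄·Hᵀ + R = [3238/15]
step 1: K = P̄·Hᵀ·S⁻¹ = [1001/1619; 1191/3238]
step 1: x' = x̄ + K·y = [329/3238, 6007/6476]
step 1: P' = (I − K·H)·P̄ = [5418/1619 -2415/1619; -2415/1619 8403/3238]

step 0: x' = [3/20, 37/40], P' = [131/30 -151/60; -151/60 431/120]
step 1: x' = [329/3238, 6007/6476], P' = [5418/1619 -2415/1619; -2415/1619 8403/3238]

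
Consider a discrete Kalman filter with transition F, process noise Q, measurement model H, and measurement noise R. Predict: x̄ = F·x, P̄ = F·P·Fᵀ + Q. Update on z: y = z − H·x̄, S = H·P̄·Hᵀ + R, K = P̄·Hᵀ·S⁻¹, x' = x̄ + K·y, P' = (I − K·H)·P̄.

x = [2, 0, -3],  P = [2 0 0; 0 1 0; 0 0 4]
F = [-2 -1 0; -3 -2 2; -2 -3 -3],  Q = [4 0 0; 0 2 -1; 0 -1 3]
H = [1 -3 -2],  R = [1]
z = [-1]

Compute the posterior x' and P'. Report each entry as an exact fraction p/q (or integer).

x' = [-371/386, -1258/193, 1885/193]
P' = [2417/386 356/193 83/193; 356/193 3488/193 -5031/193; 83/193 -5031/193 7608/193]

x̄ = F·x = [-4, -12, 5]
P̄ = F·P·Fᵀ + Q = [13 14 11; 14 40 -7; 11 -7 56]
y = z − H·x̄ = [-23]
S = H·P̄·Hᵀ + R = [386]
K = P̄·Hᵀ·S⁻¹ = [-51/386; -46/193; -40/193]
x' = x̄ + K·y = [-371/386, -1258/193, 1885/193]
P' = (I − K·H)·P̄ = [2417/386 356/193 83/193; 356/193 3488/193 -5031/193; 83/193 -5031/193 7608/193]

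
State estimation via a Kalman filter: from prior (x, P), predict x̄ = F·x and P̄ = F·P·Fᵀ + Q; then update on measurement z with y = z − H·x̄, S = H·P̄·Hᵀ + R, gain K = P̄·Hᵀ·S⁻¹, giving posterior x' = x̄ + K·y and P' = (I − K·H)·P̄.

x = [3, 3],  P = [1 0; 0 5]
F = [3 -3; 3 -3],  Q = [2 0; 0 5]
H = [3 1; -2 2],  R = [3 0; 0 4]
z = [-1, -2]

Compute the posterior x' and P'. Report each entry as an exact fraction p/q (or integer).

x' = [-24/791, -716/791]
P' = [1720/7119 18/791; 18/791 537/791]

x̄ = F·x = [0, 0]
P̄ = F·P·Fᵀ + Q = [56 54; 54 59]
y = z − H·x̄ = [-1, -2]
S = H·P̄·Hᵀ + R = [890 -2; -2 32]
K = P̄·Hᵀ·S⁻¹ = [1774/7119 -779/7119; 197/791 519/1582]
x' = x̄ + K·y = [-24/791, -716/791]
P' = (I − K·H)·P̄ = [1720/7119 18/791; 18/791 537/791]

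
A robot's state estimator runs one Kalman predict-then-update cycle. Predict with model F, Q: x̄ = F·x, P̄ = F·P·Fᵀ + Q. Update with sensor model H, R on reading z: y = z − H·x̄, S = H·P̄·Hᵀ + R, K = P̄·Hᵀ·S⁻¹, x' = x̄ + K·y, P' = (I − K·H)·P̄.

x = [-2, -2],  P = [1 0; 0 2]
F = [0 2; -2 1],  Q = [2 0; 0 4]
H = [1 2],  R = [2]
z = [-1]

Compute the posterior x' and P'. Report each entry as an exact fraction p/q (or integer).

x' = [-145/34, 28/17]
P' = [89/17 -40/17; -40/17 26/17]

x̄ = F·x = [-4, 2]
P̄ = F·P·Fᵀ + Q = [10 4; 4 10]
y = z − H·x̄ = [-1]
S = H·P̄·Hᵀ + R = [68]
K = P̄·Hᵀ·S⁻¹ = [9/34; 6/17]
x' = x̄ + K·y = [-145/34, 28/17]
P' = (I − K·H)·P̄ = [89/17 -40/17; -40/17 26/17]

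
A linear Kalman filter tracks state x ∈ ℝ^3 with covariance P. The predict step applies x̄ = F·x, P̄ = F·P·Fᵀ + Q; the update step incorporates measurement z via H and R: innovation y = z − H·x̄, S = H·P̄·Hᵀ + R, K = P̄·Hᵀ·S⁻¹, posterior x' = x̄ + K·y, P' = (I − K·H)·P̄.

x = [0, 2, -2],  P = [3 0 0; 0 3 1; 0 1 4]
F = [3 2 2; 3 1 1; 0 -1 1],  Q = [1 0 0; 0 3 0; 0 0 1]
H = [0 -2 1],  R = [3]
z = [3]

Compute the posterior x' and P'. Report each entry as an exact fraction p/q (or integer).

x̄ = F·x = [0, 0, -4]
P̄ = F·P·Fᵀ + Q = [64 45 2; 45 39 1; 2 1 6]
y = z − H·x̄ = [7]
S = H·P̄·Hᵀ + R = [161]
K = P̄·Hᵀ·S⁻¹ = [-88/161; -11/23; 4/161]
x' = x̄ + K·y = [-88/23, -77/23, -88/23]
P' = (I − K·H)·P̄ = [2560/161 67/23 674/161; 67/23 50/23 67/23; 674/161 67/23 950/161]

x' = [-88/23, -77/23, -88/23]
P' = [2560/161 67/23 674/161; 67/23 50/23 67/23; 674/161 67/23 950/161]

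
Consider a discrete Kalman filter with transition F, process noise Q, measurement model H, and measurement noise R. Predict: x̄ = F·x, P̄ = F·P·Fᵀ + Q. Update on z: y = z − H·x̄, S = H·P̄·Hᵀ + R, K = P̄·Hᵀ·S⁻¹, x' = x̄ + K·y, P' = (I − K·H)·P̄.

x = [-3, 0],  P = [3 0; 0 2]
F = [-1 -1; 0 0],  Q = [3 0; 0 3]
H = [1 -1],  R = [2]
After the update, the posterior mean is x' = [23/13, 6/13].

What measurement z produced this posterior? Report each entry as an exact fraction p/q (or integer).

x̄ = F·x = [3, 0]
P̄ = F·P·Fᵀ + Q = [8 0; 0 3]
S = H·P̄·Hᵀ + R = [13]
K = P̄·Hᵀ·S⁻¹ = [8/13; -3/13]
x' − x̄ = [-16/13, 6/13] = K·y
y = (KᵀK)⁻¹·Kᵀ·(x' − x̄) = [-2]
z = y + H·x̄ = [-2] + [3] = [1]

z = [1]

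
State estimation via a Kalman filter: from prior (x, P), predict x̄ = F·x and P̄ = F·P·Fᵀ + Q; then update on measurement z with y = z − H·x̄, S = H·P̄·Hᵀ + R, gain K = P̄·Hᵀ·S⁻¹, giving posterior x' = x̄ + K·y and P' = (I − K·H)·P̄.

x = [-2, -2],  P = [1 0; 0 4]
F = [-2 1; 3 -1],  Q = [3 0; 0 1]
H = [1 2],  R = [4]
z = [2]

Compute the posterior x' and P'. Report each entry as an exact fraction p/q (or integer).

x' = [-10/31, 20/31]
P' = [260/31 -148/31; -148/31 110/31]

x̄ = F·x = [2, -4]
P̄ = F·P·Fᵀ + Q = [11 -10; -10 14]
y = z − H·x̄ = [8]
S = H·P̄·Hᵀ + R = [31]
K = P̄·Hᵀ·S⁻¹ = [-9/31; 18/31]
x' = x̄ + K·y = [-10/31, 20/31]
P' = (I − K·H)·P̄ = [260/31 -148/31; -148/31 110/31]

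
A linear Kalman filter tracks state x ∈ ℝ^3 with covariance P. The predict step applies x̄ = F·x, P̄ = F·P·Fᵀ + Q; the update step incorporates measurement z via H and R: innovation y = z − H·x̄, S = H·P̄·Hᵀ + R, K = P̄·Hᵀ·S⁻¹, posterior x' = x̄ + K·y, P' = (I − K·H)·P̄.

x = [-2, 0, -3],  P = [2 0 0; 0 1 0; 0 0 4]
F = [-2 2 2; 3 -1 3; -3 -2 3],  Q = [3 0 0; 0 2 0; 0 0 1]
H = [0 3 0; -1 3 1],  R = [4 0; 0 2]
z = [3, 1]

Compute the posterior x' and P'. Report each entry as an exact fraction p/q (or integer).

x̄ = F·x = [-2, -15, -3]
P̄ = F·P·Fᵀ + Q = [31 10 32; 10 57 20; 32 20 59]
y = z − H·x̄ = [48, 47]
S = H·P̄·Hᵀ + R = [517 543; 543 601]
K = P̄·Hᵀ·S⁻¹ = [1197/15868 -263/15868; 1122/3967 181/3967; -11181/15868 12399/15868]
x' = x̄ + K·y = [13359/15868, 2858/3967, -1539/15868]
P' = (I − K·H)·P̄ = [464151/15868 399/3967 458837/15868; 399/3967 1496/3967 -3727/3967; 458837/15868 -3727/3967 528359/15868]

x' = [13359/15868, 2858/3967, -1539/15868]
P' = [464151/15868 399/3967 458837/15868; 399/3967 1496/3967 -3727/3967; 458837/15868 -3727/3967 528359/15868]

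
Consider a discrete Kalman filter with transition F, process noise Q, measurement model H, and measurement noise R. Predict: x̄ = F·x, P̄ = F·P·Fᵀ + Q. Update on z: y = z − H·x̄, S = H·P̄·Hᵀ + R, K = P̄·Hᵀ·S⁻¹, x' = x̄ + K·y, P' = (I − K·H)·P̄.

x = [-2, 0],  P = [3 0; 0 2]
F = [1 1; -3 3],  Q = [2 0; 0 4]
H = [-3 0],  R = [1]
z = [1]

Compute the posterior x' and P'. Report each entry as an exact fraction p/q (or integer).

x' = [-23/64, 339/64]
P' = [7/64 -3/64; -3/64 3055/64]

x̄ = F·x = [-2, 6]
P̄ = F·P·Fᵀ + Q = [7 -3; -3 49]
y = z − H·x̄ = [-5]
S = H·P̄·Hᵀ + R = [64]
K = P̄·Hᵀ·S⁻¹ = [-21/64; 9/64]
x' = x̄ + K·y = [-23/64, 339/64]
P' = (I − K·H)·P̄ = [7/64 -3/64; -3/64 3055/64]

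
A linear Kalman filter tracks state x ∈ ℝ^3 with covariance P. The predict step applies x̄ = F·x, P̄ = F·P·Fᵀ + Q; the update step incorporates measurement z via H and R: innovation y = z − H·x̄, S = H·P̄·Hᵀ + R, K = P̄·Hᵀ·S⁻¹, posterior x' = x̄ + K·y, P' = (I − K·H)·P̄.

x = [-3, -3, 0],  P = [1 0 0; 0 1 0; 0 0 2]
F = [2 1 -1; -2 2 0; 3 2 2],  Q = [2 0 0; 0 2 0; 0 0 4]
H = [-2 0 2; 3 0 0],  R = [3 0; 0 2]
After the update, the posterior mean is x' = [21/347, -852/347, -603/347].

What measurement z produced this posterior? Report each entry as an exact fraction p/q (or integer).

x̄ = F·x = [-9, 0, -15]
P̄ = F·P·Fᵀ + Q = [9 -2 4; -2 10 -2; 4 -2 25]
S = H·P̄·Hᵀ + R = [107 -30; -30 83]
K = P̄·Hᵀ·S⁻¹ = [-20/7981 2589/7981; -180/7981 -642/7981; 3846/7981 2544/7981]
x' − x̄ = [3144/347, -852/347, 4602/347] = K·y
y = (KᵀK)⁻¹·Kᵀ·(x' − x̄) = [9, 28]
z = y + H·x̄ = [9, 28] + [-12, -27] = [-3, 1]

z = [-3, 1]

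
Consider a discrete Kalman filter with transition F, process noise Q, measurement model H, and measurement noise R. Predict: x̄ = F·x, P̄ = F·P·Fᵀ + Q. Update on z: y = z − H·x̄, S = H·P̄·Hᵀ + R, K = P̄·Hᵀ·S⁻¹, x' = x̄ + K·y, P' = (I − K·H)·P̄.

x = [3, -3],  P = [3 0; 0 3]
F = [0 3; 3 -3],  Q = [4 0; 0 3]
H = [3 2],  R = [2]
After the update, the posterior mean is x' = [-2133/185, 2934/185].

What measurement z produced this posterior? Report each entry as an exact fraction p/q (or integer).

z = [-3]

x̄ = F·x = [-9, 18]
P̄ = F·P·Fᵀ + Q = [31 -27; -27 57]
S = H·P̄·Hᵀ + R = [185]
K = P̄·Hᵀ·S⁻¹ = [39/185; 33/185]
x' − x̄ = [-468/185, -396/185] = K·y
y = (KᵀK)⁻¹·Kᵀ·(x' − x̄) = [-12]
z = y + H·x̄ = [-12] + [9] = [-3]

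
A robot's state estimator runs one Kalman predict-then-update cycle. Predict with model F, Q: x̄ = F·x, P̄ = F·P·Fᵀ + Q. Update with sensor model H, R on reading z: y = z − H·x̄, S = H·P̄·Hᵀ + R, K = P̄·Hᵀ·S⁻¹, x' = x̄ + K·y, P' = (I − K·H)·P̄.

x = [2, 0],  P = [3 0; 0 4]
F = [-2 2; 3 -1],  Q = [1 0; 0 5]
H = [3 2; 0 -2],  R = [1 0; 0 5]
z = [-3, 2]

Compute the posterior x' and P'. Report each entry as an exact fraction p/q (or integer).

x̄ = F·x = [-4, 6]
P̄ = F·P·Fᵀ + Q = [29 -26; -26 36]
y = z − H·x̄ = [-3, 14]
S = H·P̄·Hᵀ + R = [94 12; 12 149]
K = P̄·Hᵀ·S⁻¹ = [4591/13862 2234/6931; -15/6931 -3348/6931]
x' = x̄ + K·y = [-6669/13862, -5241/6931]
P' = (I − K·H)·P̄ = [8977/13862 -5585/6931; -5585/6931 8370/6931]

x' = [-6669/13862, -5241/6931]
P' = [8977/13862 -5585/6931; -5585/6931 8370/6931]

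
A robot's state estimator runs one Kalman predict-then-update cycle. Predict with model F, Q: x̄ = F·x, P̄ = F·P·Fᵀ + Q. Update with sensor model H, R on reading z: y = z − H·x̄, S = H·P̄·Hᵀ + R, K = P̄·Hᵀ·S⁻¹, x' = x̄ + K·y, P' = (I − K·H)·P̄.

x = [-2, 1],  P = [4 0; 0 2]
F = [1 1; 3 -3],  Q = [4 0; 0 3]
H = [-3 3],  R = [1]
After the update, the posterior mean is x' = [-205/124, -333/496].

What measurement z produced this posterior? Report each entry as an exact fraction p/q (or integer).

x̄ = F·x = [-1, -9]
P̄ = F·P·Fᵀ + Q = [10 6; 6 57]
S = H·P̄·Hᵀ + R = [496]
K = P̄·Hᵀ·S⁻¹ = [-3/124; 153/496]
x' − x̄ = [-81/124, 4131/496] = K·y
y = (KᵀK)⁻¹·Kᵀ·(x' − x̄) = [27]
z = y + H·x̄ = [27] + [-24] = [3]

z = [3]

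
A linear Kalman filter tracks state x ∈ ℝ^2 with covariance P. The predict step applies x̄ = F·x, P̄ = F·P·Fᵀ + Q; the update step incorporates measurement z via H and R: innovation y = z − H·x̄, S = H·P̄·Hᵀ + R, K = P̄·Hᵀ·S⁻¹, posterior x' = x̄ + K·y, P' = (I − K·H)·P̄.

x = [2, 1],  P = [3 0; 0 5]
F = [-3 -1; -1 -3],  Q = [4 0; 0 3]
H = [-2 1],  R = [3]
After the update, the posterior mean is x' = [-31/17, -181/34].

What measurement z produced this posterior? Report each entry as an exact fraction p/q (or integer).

x̄ = F·x = [-7, -5]
P̄ = F·P·Fᵀ + Q = [36 24; 24 51]
S = H·P̄·Hᵀ + R = [102]
K = P̄·Hᵀ·S⁻¹ = [-8/17; 1/34]
x' − x̄ = [88/17, -11/34] = K·y
y = (KᵀK)⁻¹·Kᵀ·(x' − x̄) = [-11]
z = y + H·x̄ = [-11] + [9] = [-2]

z = [-2]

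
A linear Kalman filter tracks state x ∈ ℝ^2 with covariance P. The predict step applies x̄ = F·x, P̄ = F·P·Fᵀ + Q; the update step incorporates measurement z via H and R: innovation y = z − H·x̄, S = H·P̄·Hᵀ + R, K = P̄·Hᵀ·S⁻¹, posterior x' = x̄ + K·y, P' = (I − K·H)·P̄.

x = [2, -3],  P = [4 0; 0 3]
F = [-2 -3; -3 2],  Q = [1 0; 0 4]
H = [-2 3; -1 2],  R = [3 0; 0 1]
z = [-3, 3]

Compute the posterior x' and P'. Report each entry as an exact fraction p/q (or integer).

x̄ = F·x = [5, -12]
P̄ = F·P·Fᵀ + Q = [44 6; 6 52]
y = z − H·x̄ = [43, 32]
S = H·P̄·Hᵀ + R = [575 358; 358 229]
K = P̄·Hᵀ·S⁻¹ = [-4574/3511 6660/3511; -2108/3511 4798/3511]
x' = x̄ + K·y = [33993/3511, 20760/3511]
P' = (I − K·H)·P̄ = [47424/3511 27042/3511; 27042/3511 15920/3511]

x' = [33993/3511, 20760/3511]
P' = [47424/3511 27042/3511; 27042/3511 15920/3511]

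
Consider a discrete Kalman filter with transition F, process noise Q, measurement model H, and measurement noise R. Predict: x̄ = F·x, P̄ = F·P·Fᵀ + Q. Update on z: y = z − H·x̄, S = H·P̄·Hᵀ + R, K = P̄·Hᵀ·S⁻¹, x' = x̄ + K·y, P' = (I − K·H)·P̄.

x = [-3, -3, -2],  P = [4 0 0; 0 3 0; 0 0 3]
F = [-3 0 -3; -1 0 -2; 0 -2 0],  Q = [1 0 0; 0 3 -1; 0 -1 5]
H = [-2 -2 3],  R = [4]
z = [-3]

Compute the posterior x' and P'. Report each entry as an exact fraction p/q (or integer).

x' = [6791/741, 2864/741, 5665/741]
P' = [12080/741 3242/741 9964/741; 3242/741 3878/741 4612/741; 9964/741 4612/741 9788/741]

x̄ = F·x = [15, 7, 6]
P̄ = F·P·Fᵀ + Q = [64 30 0; 30 19 -1; 0 -1 17]
y = z − H·x̄ = [23]
S = H·P̄·Hᵀ + R = [741]
K = P̄·Hᵀ·S⁻¹ = [-188/741; -101/741; 53/741]
x' = x̄ + K·y = [6791/741, 2864/741, 5665/741]
P' = (I − K·H)·P̄ = [12080/741 3242/741 9964/741; 3242/741 3878/741 4612/741; 9964/741 4612/741 9788/741]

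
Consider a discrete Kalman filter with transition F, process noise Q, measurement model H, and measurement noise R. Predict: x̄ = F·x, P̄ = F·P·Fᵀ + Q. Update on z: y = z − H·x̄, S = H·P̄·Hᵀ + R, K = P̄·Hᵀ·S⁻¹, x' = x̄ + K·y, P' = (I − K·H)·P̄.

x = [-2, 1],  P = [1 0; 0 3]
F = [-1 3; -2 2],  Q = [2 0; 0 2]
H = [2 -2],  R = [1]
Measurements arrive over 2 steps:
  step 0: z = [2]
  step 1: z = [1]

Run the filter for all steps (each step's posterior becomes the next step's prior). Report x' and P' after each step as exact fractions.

step 0: x̄ = F·x = [5, 6]
step 0: P̄ = F·P·Fᵀ + Q = [30 20; 20 18]
step 0: y = z − H·x̄ = [4]
step 0: S = H·P̄·Hᵀ + R = [33]
step 0: K = P̄·Hᵀ·S⁻¹ = [20/33; 4/33]
step 0: x' = x̄ + K·y = [245/33, 214/33]
step 0: P' = (I − K·H)·P̄ = [590/33 580/33; 580/33 578/33]
step 1: x̄ = F·x = [397/33, -62/33]
step 1: P̄ = F·P·Fᵀ + Q = [2378/33 8/33; 8/33 98/33]
step 1: y = z − H·x̄ = [-295/11]
step 1: S = H·P̄·Hᵀ + R = [3291/11]
step 1: K = P̄·Hᵀ·S⁻¹ = [1580/3291; -20/1097]
step 1: x' = x̄ + K·y = [-927/1097, -4574/3291]
step 1: P' = (I − K·H)·P̄ = [3402/1097 9416/3291; 9416/3291 9446/3291]

step 0: x' = [245/33, 214/33], P' = [590/33 580/33; 580/33 578/33]
step 1: x' = [-927/1097, -4574/3291], P' = [3402/1097 9416/3291; 9416/3291 9446/3291]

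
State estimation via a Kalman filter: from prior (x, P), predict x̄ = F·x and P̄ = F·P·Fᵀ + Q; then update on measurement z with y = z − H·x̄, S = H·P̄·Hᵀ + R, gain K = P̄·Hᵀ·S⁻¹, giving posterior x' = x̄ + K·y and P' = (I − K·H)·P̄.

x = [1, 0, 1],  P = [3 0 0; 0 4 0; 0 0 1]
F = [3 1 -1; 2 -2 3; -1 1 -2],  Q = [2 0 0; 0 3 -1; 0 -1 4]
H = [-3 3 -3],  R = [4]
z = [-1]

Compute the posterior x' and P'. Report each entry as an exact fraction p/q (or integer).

x' = [3374/1003, 1937/1003, -1128/1003]
P' = [28918/1003 18685/1003 -10137/1003; 18685/1003 13876/1003 -5025/1003; -10137/1003 -5025/1003 5244/1003]

x̄ = F·x = [2, 5, -3]
P̄ = F·P·Fᵀ + Q = [34 7 -3; 7 40 -21; -3 -21 15]
y = z − H·x̄ = [-19]
S = H·P̄·Hᵀ + R = [1003]
K = P̄·Hᵀ·S⁻¹ = [-72/1003; 162/1003; -99/1003]
x' = x̄ + K·y = [3374/1003, 1937/1003, -1128/1003]
P' = (I − K·H)·P̄ = [28918/1003 18685/1003 -10137/1003; 18685/1003 13876/1003 -5025/1003; -10137/1003 -5025/1003 5244/1003]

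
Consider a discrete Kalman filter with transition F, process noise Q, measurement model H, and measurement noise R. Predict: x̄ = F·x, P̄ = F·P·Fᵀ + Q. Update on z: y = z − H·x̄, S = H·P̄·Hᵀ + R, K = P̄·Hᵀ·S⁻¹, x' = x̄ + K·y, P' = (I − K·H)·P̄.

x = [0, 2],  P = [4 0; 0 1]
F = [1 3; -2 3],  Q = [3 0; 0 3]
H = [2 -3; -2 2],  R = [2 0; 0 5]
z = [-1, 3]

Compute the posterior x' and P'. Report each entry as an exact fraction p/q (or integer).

x' = [5483/3654, 421/261]
P' = [23851/3654 1214/261; 1214/261 914/261]

x̄ = F·x = [6, 6]
P̄ = F·P·Fᵀ + Q = [16 1; 1 28]
y = z − H·x̄ = [5, 3]
S = H·P̄·Hᵀ + R = [306 -222; -222 173]
K = P̄·Hᵀ·S⁻¹ = [-1643/3654 -457/609; -157/261 -40/87]
x' = x̄ + K·y = [5483/3654, 421/261]
P' = (I − K·H)·P̄ = [23851/3654 1214/261; 1214/261 914/261]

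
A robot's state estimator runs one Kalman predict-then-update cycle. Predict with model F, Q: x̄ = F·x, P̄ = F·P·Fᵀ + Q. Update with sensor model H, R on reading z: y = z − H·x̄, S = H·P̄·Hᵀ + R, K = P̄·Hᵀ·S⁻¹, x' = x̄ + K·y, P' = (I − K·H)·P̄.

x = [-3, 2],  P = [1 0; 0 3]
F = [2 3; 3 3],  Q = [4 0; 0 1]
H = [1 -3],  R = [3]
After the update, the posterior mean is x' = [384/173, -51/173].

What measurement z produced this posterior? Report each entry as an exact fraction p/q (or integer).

z = [3]

x̄ = F·x = [0, -3]
P̄ = F·P·Fᵀ + Q = [35 33; 33 37]
S = H·P̄·Hᵀ + R = [173]
K = P̄·Hᵀ·S⁻¹ = [-64/173; -78/173]
x' − x̄ = [384/173, 468/173] = K·y
y = (KᵀK)⁻¹·Kᵀ·(x' − x̄) = [-6]
z = y + H·x̄ = [-6] + [9] = [3]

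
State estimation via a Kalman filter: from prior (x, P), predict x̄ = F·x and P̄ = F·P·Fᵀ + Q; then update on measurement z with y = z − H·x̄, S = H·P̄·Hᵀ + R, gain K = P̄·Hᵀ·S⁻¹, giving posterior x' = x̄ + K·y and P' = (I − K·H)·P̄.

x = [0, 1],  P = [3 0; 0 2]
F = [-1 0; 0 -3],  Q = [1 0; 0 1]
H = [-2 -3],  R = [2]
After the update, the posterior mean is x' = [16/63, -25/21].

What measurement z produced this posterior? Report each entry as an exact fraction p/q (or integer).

x̄ = F·x = [0, -3]
P̄ = F·P·Fᵀ + Q = [4 0; 0 19]
S = H·P̄·Hᵀ + R = [189]
K = P̄·Hᵀ·S⁻¹ = [-8/189; -19/63]
x' − x̄ = [16/63, 38/21] = K·y
y = (KᵀK)⁻¹·Kᵀ·(x' − x̄) = [-6]
z = y + H·x̄ = [-6] + [9] = [3]

z = [3]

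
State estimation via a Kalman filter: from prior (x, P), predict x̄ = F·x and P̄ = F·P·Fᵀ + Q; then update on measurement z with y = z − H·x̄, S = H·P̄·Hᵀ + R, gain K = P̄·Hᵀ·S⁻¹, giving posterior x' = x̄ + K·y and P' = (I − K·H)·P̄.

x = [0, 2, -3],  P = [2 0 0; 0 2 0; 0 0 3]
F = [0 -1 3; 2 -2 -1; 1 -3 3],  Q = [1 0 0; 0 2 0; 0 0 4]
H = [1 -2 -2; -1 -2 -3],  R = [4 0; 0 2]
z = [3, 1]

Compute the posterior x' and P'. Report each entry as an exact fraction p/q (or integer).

x' = [41903/65033, -61448/65033, -24/65033]
P' = [74988/65033 -8080/65033 -5388/65033; -8080/65033 165564/65033 -113542/65033; -5388/65033 -113542/65033 90990/65033]

x̄ = F·x = [-11, -1, -15]
P̄ = F·P·Fᵀ + Q = [30 -5 33; -5 21 7; 33 7 51]
y = z − H·x̄ = [-18, -57]
S = H·P̄·Hᵀ + R = [266 397; 397 837]
K = P̄·Hᵀ·S⁻¹ = [25481/65033 -21332/65033; -28031/65033 8789/65033; 9929/65033 -20249/65033]
x' = x̄ + K·y = [41903/65033, -61448/65033, -24/65033]
P' = (I − K·H)·P̄ = [74988/65033 -8080/65033 -5388/65033; -8080/65033 165564/65033 -113542/65033; -5388/65033 -113542/65033 90990/65033]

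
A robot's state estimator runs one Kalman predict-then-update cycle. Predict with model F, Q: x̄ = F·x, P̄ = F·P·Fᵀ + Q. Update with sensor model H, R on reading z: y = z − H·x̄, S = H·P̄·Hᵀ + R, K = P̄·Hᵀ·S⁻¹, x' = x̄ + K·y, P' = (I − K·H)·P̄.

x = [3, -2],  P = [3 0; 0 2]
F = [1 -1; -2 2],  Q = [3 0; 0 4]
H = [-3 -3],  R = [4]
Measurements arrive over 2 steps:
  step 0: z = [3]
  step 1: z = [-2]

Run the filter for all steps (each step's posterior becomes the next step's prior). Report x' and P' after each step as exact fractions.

step 0: x̄ = F·x = [5, -10]
step 0: P̄ = F·P·Fᵀ + Q = [8 -10; -10 24]
step 0: y = z − H·x̄ = [-12]
step 0: S = H·P̄·Hᵀ + R = [112]
step 0: K = P̄·Hᵀ·S⁻¹ = [3/56; -3/8]
step 0: x' = x̄ + K·y = [61/14, -11/2]
step 0: P' = (I − K·H)·P̄ = [215/28 -31/4; -31/4 33/4]
step 1: x̄ = F·x = [69/7, -138/7]
step 1: P̄ = F·P·Fᵀ + Q = [241/7 -440/7; -440/7 908/7]
step 1: y = z − H·x̄ = [-221/7]
step 1: S = H·P̄·Hᵀ + R = [2449/7]
step 1: K = P̄·Hᵀ·S⁻¹ = [597/2449; -1404/2449]
step 1: x' = x̄ + K·y = [5292/2449, -3954/2449]
step 1: P' = (I − K·H)·P̄ = [33400/2449 -34196/2449; -34196/2449 36068/2449]

step 0: x' = [61/14, -11/2], P' = [215/28 -31/4; -31/4 33/4]
step 1: x' = [5292/2449, -3954/2449], P' = [33400/2449 -34196/2449; -34196/2449 36068/2449]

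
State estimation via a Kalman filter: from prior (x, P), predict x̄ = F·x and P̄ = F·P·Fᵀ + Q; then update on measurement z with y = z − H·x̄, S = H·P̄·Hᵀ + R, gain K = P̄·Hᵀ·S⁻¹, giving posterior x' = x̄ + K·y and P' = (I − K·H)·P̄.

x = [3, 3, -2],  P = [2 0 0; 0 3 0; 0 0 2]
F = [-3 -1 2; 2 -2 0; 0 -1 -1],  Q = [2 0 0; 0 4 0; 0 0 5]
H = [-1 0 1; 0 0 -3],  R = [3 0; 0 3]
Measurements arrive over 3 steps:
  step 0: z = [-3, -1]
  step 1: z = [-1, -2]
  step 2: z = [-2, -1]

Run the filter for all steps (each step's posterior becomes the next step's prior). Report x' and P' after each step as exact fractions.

step 0: x̄ = F·x = [-16, 0, -1]
step 0: P̄ = F·P·Fᵀ + Q = [31 -6 -1; -6 24 6; -1 6 10]
step 0: y = z − H·x̄ = [-18, -4]
step 0: S = H·P̄·Hᵀ + R = [46 -33; -33 93]
step 0: K = P̄·Hᵀ·S⁻¹ = [-959/1063 -306/1063; 174/1063 -144/1063; 11/1063 -339/1063]
step 0: x' = x̄ + K·y = [1478/1063, -2556/1063, 95/1063]
step 0: P' = (I − K·H)·P̄ = [3183/1063 -378/1063 306/1063; -378/1063 20832/1063 144/1063; 306/1063 144/1063 339/1063]
step 1: x̄ = F·x = [-1688/1063, 8068/1063, 2461/1063]
step 1: P̄ = F·P·Fᵀ + Q = [46445/1063 21702/1063 19794/1063; 21702/1063 103336/1063 42096/1063; 19794/1063 42096/1063 26774/1063]
step 1: y = z − H·x̄ = [-5212/1063, 5257/1063]
step 1: S = H·P̄·Hᵀ + R = [36820/1063 -20940/1063; -20940/1063 244155/1063]
step 1: K = P̄·Hᵀ·S⁻¹ = [-486073/536300 -43031/134075; 14643/53630 -13242/26815; 349/134075 -44078/134075]
step 1: x' = x̄ + K·y = [170104/134075, 102136/26815, 90707/134075]
step 1: P' = (I − K·H)·P̄ = [1630343/536300 -3489/10726 43031/134075; -3489/10726 893071/26815 13242/26815; 43031/134075 13242/26815 44078/134075]
step 2: x̄ = F·x = [-839578/134075, -681152/134075, -601387/134075]
step 2: P̄ = F·P·Fᵀ + Q = [30140807/536300 12436059/268150 8618489/268150; 12436059/268150 20376963/134075 9064293/134075; 8618489/268150 9064293/134075 5312228/134075]
step 2: y = z − H·x̄ = [-506341/134075, -1938236/134075]
step 2: S = H·P̄·Hᵀ + R = [18524663/536300 -6017901/268150; -6017901/268150 48212277/134075]
step 2: K = P̄·Hᵀ·S⁻¹ = [-966770612/1065201133 -691923399/2130402266; 275481720/1065201133 -583606011/1065201133; 2005967/1065201133 -703959201/2130402266]
step 2: x' = x̄ + K·y = [1982111372/1065201133, 9924095044/5326005665, 302858220/1065201133]
step 2: P' = (I − K·H)·P̄ = [6492547071/2130402266 -242839149/1065201133 691923399/2130402266; -242839149/1065201133 188384966226/5326005665 583606011/1065201133; 691923399/2130402266 583606011/1065201133 703959201/2130402266]

step 0: x' = [1478/1063, -2556/1063, 95/1063], P' = [3183/1063 -378/1063 306/1063; -378/1063 20832/1063 144/1063; 306/1063 144/1063 339/1063]
step 1: x' = [170104/134075, 102136/26815, 90707/134075], P' = [1630343/536300 -3489/10726 43031/134075; -3489/10726 893071/26815 13242/26815; 43031/134075 13242/26815 44078/134075]
step 2: x' = [1982111372/1065201133, 9924095044/5326005665, 302858220/1065201133], P' = [6492547071/2130402266 -242839149/1065201133 691923399/2130402266; -242839149/1065201133 188384966226/5326005665 583606011/1065201133; 691923399/2130402266 583606011/1065201133 703959201/2130402266]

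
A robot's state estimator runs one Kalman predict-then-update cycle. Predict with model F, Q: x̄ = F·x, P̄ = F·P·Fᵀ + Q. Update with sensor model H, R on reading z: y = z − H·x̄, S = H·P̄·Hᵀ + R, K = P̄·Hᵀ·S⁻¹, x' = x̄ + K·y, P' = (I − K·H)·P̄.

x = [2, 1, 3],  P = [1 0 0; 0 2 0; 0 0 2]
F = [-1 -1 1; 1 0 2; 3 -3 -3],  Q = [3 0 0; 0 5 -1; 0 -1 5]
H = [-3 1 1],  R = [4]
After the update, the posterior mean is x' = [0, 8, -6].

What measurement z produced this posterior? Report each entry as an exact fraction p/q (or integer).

z = [2]

x̄ = F·x = [0, 8, -6]
P̄ = F·P·Fᵀ + Q = [8 3 -3; 3 14 -10; -3 -10 50]
S = H·P̄·Hᵀ + R = [120]
K = P̄·Hᵀ·S⁻¹ = [-1/5; -1/24; 49/120]
x' − x̄ = [0, 0, 0] = K·y
y = (KᵀK)⁻¹·Kᵀ·(x' − x̄) = [0]
z = y + H·x̄ = [0] + [2] = [2]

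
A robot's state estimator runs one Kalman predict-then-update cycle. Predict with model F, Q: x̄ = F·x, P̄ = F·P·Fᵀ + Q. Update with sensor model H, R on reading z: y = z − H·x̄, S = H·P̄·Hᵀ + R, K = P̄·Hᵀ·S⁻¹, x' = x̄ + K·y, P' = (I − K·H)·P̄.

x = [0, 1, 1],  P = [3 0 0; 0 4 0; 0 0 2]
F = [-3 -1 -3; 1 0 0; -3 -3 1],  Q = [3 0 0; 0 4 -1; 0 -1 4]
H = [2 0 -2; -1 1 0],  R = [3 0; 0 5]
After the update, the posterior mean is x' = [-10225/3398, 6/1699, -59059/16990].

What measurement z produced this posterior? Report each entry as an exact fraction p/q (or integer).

z = [1, 3]

x̄ = F·x = [-4, 0, -2]
P̄ = F·P·Fᵀ + Q = [52 -9 33; -9 7 -10; 33 -10 69]
S = H·P̄·Hᵀ + R = [223 -36; -36 82]
K = P̄·Hᵀ·S⁻¹ = [92/1699 -2447/3398; 74/1699 364/1699; -3726/8495 -12181/16990]
x' − x̄ = [3367/3398, 6/1699, -25079/16990] = K·y
y = (KᵀK)⁻¹·Kᵀ·(x' − x̄) = [5, -1]
z = y + H·x̄ = [5, -1] + [-4, 4] = [1, 3]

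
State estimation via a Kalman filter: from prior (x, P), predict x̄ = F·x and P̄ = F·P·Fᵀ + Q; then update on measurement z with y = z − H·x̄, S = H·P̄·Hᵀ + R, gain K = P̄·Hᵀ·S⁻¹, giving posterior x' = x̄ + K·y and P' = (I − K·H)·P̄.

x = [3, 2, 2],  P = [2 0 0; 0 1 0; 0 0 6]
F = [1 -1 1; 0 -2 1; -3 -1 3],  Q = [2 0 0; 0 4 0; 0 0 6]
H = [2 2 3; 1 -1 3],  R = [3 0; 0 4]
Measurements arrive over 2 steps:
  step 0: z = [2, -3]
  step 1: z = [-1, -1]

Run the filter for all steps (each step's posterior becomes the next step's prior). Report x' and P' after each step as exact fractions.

step 0: x' = [7215/1624, 443/5684, -27189/11368], P' = [4227/928 -3693/3248 -13697/6496; -3693/3248 11043/11368 8335/22736; -13697/6496 8335/22736 54699/45472]
step 1: x' = [214438341/1006810373, -167008153/1006810373, -455982241/1006810373], P' = [9199498394/3020431119 -2054504294/3020431119 -4404335992/3020431119; -2054504294/3020431119 2522245928/3020431119 501860638/3020431119; -4404335992/3020431119 501860638/3020431119 2794347362/3020431119]

step 0: x̄ = F·x = [3, -2, -5]
step 0: P̄ = F·P·Fᵀ + Q = [11 8 13; 8 14 20; 13 20 79]
step 0: y = z − H·x̄ = [15, 7]
step 0: S = H·P̄·Hᵀ + R = [1274 882; 882 682]
step 0: K = P̄·Hᵀ·S⁻¹ = [1105/6496 -147/928; 5825/22736 -117/464; 1893/45472 263/928]
step 0: x' = x̄ + K·y = [7215/1624, 443/5684, -27189/11368]
step 0: P' = (I − K·H)·P̄ = [4227/928 -3693/3248 -13697/6496; -3693/3248 11043/11368 8335/22736; -13697/6496 8335/22736 54699/45472]
step 1: x̄ = F·x = [11215/5684, -28961/11368, -4178/203]
step 1: P̄ = F·P·Fᵀ + Q = [68811/11368 50279/22736 -5207/406; 50279/22736 346595/45472 2021/812; -5207/406 2021/812 2544/29]
step 1: y = z − H·x̄ = [1733/28, 639145/11368]
step 1: S = H·P̄·Hᵀ + R = [5927/8 75983/112; 75983/112 32325379/45472]
step 1: K = P̄·Hᵀ·S⁻¹ = [358993408/3020431119 -489751322/3020431119; 813688394/3020431119 -767792077/3020431119; 192697126/3020431119 869211364/3020431119]
step 1: x' = x̄ + K·y = [214438341/1006810373, -167008153/1006810373, -455982241/1006810373]
step 1: P' = (I − K·H)·P̄ = [9199498394/3020431119 -2054504294/3020431119 -4404335992/3020431119; -2054504294/3020431119 2522245928/3020431119 501860638/3020431119; -4404335992/3020431119 501860638/3020431119 2794347362/3020431119]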